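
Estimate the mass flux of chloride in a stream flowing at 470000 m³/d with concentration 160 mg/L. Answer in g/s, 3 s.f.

470000 m³/d = 5.44 m³/s.
Mass flux = Q·C = 5.44 m³/s × 160 g/m³ = 870.4 g/s.

870 g/s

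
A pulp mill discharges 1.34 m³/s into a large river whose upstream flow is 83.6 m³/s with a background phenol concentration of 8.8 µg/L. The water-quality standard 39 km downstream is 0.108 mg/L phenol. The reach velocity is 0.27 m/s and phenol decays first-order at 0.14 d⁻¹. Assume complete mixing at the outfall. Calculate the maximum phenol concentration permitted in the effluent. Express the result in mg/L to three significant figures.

8.8 µg/L = 0.0088 mg/L.
Travel time to the compliance point: t = 3.9e+04/0.27 = 1.444e+05 s = 1.672 d; decay factor exp(−0.14·1.672) = 0.7913.
So the concentration just after mixing may be at most 0.108/0.7913 = 0.1365 mg/L.
Mass balance: 0.1365·84.94 = 1.34·Cₑ + 83.6·0.0088.
Cₑ = (11.59 − 0.7357) / 1.34 = 8.102 mg/L.

8.10 mg/L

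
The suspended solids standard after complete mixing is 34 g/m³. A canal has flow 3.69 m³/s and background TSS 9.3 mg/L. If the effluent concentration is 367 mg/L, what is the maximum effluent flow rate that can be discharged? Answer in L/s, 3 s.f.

274 L/s

Mass balance at complete mixing: C_std·(Q_w + Q_r) = Q_w·C_e + Q_r·C_b.
Rearranging, Q_w = Q_r·(C_std − C_b)/(C_e − C_std) = 3.69·(34 − 9.3) / (367 − 34) = 0.2737 m³/s.
= 273.7 L/s.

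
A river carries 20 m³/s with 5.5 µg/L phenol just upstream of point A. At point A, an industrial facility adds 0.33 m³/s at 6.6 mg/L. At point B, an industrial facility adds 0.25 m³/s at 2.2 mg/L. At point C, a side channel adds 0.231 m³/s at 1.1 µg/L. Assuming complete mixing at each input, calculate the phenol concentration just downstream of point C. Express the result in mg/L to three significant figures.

0.136 mg/L

5.5 µg/L = 0.0055 mg/L.
After input A: C = (20·0.0055 + 0.33·6.6) / 20.33 = 0.1125 mg/L.
After input B: C = (20.33·0.1125 + 0.25·2.2) / 20.58 = 0.1379 mg/L.
1.1 µg/L = 0.0011 mg/L.
After input C: C = (20.58·0.1379 + 0.231·0.0011) / 20.81 = 0.1364 mg/L.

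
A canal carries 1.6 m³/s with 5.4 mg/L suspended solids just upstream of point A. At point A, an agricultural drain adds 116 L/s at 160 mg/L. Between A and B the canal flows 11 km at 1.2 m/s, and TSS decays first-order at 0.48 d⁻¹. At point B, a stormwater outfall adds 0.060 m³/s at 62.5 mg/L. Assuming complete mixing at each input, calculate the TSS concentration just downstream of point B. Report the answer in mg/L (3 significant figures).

116 L/s = 0.116 m³/s.
After input A: C = (1.6·5.4 + 0.116·160) / 1.716 = 15.85 mg/L.
Over the 11 km reach to input B (t = 9167 s = 0.1061 d), decay gives C = 15.85·exp(−0.48·0.1061) = 15.06 mg/L.
After input B: C = (1.716·15.06 + 0.06·62.5) / 1.776 = 16.67 mg/L.

16.7 mg/L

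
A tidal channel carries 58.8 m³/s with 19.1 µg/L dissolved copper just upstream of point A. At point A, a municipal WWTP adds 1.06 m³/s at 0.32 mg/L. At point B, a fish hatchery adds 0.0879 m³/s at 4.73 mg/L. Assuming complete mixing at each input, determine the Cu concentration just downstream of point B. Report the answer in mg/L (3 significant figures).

0.0313 mg/L

19.1 µg/L = 0.0191 mg/L.
After input A: C = (58.8·0.0191 + 1.06·0.32) / 59.86 = 0.02443 mg/L.
After input B: C = (59.86·0.02443 + 0.0879·4.73) / 59.95 = 0.03133 mg/L.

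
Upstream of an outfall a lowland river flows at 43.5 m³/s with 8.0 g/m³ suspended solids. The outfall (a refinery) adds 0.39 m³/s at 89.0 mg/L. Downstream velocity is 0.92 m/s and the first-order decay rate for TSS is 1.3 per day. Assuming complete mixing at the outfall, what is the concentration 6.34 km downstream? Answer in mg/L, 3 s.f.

After complete mixing, C₀ = (0.39·89 + 43.5·8) / 43.89 = 8.72 mg/L.
Travel time t = 6340 m / 0.92 m/s = 6891 s = 0.07976 d.
C = 8.72·exp(−1.3·0.07976) = 8.72·0.9015 = 7.861 mg/L.

7.86 mg/L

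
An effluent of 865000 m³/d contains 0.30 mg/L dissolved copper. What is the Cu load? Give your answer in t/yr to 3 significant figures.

94.8 t/yr

865000 m³/d = 10.01 m³/s.
Mass flux = Q·C = 10.01 m³/s × 0.3 g/m³ = 3.003 g/s.
= 3.003 g/s × 31.56 = 94.78 t/yr.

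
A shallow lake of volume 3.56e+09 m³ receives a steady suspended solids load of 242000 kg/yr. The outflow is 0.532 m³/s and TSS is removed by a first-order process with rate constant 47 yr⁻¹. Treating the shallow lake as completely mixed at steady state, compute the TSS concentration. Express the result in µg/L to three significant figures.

Outflow Q = 0.532 m³/s × 3.156e+07 s/yr = 1.679e+07 m³/yr.
Steady-state CSTR mass balance: W = Q·C + k·V·C, so C = W/(Q + kV).
Q + kV = 1.679e+07 + 47·3.56e+09 = 1.673e+11 m³/yr.
C = 242000/1.673e+11 = 1.446e-06 kg/m³ = 0.001446 mg/L = 1.446 µg/L.

1.45 µg/L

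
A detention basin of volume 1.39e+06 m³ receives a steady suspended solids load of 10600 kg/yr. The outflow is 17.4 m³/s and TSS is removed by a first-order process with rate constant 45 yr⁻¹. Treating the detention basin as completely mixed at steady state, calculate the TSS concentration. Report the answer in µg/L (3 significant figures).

Outflow Q = 17.4 m³/s × 3.156e+07 s/yr = 5.491e+08 m³/yr.
Steady-state CSTR mass balance: W = Q·C + k·V·C, so C = W/(Q + kV).
Q + kV = 5.491e+08 + 45·1.39e+06 = 6.117e+08 m³/yr.
C = 10600/6.117e+08 = 1.733e-05 kg/m³ = 0.01733 mg/L = 17.33 µg/L.

17.3 µg/L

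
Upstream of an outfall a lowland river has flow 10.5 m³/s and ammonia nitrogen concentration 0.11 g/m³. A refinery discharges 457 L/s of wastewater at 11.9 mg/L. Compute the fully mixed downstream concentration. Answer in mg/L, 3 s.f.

457 L/s = 0.457 m³/s.
Conservation of mass across the mixing zone: C = (0.457·11.9 + 10.5·0.11) / (0.457 + 10.5) = 6.593/10.96 = 0.6017 mg/L.

0.602 mg/L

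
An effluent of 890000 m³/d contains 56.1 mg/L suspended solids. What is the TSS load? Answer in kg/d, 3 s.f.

890000 m³/d = 10.3 m³/s.
Mass flux = Q·C = 10.3 m³/s × 56.1 g/m³ = 577.9 g/s.
= 577.9 g/s × 86.4 = 4.993e+04 kg/d.

49900 kg/d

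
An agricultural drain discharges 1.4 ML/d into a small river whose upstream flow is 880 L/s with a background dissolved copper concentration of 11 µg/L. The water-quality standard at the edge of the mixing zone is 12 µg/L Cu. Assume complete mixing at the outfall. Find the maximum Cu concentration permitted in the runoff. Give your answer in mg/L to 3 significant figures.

1.4 ML/d = 0.0162 m³/s.
880 L/s = 0.88 m³/s.
11 µg/L = 0.011 mg/L.
12 µg/L = 0.012 mg/L.
Mass balance: 0.012·0.8962 = 0.0162·Cₑ + 0.88·0.011.
Cₑ = (0.01075 − 0.00968) / 0.0162 = 0.06631 mg/L.

0.0663 mg/L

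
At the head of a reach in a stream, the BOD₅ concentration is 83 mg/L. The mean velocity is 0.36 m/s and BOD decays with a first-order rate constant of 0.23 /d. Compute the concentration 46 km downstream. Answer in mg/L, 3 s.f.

Travel time t = 46 km / 0.36 m/s = 4.6e+04/0.36 = 1.278e+05 s = 1.479 d.
First-order decay: C = 83·exp(−0.23·1.479) = 83·0.7117 = 59.07 mg/L.

59.1 mg/L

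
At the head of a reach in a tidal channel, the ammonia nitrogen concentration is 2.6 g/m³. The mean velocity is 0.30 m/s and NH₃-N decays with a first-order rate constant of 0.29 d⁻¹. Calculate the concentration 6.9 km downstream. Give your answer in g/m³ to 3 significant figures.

2.41 g/m³

Travel time t = 6.9 km / 0.30 m/s = 6900/0.30 = 2.3e+04 s = 0.2662 d.
First-order decay: C = 2.6·exp(−0.29·0.2662) = 2.6·0.9257 = 2.407 g/m³.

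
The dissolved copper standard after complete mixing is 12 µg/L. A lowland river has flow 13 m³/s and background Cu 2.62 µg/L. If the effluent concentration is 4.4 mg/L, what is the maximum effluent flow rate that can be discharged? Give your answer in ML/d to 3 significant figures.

2.40 ML/d

2.62 µg/L = 0.00262 mg/L.
12 µg/L = 0.012 mg/L.
Mass balance at complete mixing: C_std·(Q_w + Q_r) = Q_w·C_e + Q_r·C_b.
Rearranging, Q_w = Q_r·(C_std − C_b)/(C_e − C_std) = 13·(0.012 − 0.00262) / (4.4 − 0.012) = 0.02779 m³/s.
= 2.401 ML/d.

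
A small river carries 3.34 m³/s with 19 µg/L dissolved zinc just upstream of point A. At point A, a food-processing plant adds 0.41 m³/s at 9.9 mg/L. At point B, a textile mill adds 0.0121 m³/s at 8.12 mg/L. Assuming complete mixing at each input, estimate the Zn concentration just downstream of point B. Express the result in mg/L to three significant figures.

19 µg/L = 0.019 mg/L.
After input A: C = (3.34·0.019 + 0.41·9.9) / 3.75 = 1.099 mg/L.
After input B: C = (3.75·1.099 + 0.0121·8.12) / 3.762 = 1.122 mg/L.

1.12 mg/L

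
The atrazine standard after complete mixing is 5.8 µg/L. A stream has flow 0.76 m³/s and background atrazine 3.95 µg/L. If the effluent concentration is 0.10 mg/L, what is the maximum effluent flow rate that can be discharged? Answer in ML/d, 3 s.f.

3.95 µg/L = 0.00395 mg/L.
5.8 µg/L = 0.0058 mg/L.
Mass balance at complete mixing: C_std·(Q_w + Q_r) = Q_w·C_e + Q_r·C_b.
Rearranging, Q_w = Q_r·(C_std − C_b)/(C_e − C_std) = 0.76·(0.0058 − 0.00395) / (0.1 − 0.0058) = 0.01493 m³/s.
= 1.29 ML/d.

1.29 ML/d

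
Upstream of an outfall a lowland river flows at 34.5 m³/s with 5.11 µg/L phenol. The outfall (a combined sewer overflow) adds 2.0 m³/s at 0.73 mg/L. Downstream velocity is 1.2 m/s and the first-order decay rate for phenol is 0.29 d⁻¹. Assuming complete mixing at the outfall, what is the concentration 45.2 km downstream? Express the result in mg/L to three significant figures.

0.0395 mg/L

5.11 µg/L = 0.00511 mg/L.
After complete mixing, C₀ = (2·0.73 + 34.5·0.00511) / 36.5 = 0.04483 mg/L.
Travel time t = 4.52e+04 m / 1.2 m/s = 3.767e+04 s = 0.436 d.
C = 0.04483·exp(−0.29·0.436) = 0.04483·0.8812 = 0.03951 mg/L.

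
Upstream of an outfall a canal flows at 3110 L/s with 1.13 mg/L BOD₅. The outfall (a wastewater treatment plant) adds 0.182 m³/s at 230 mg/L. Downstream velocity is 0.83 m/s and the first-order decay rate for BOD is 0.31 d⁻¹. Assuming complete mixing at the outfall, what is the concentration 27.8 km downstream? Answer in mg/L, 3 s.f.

3110 L/s = 3.11 m³/s.
After complete mixing, C₀ = (0.182·230 + 3.11·1.13) / 3.292 = 13.78 mg/L.
Travel time t = 2.78e+04 m / 0.83 m/s = 3.349e+04 s = 0.3877 d.
C = 13.78·exp(−0.31·0.3877) = 13.78·0.8868 = 12.22 mg/L.

12.2 mg/L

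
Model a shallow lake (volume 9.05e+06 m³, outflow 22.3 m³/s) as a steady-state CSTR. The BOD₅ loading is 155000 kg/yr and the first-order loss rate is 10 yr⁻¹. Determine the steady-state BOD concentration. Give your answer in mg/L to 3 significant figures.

0.195 mg/L

Outflow Q = 22.3 m³/s × 3.156e+07 s/yr = 7.037e+08 m³/yr.
Steady-state CSTR mass balance: W = Q·C + k·V·C, so C = W/(Q + kV).
Q + kV = 7.037e+08 + 10·9.05e+06 = 7.942e+08 m³/yr.
C = 155000/7.942e+08 = 0.0001952 kg/m³ = 0.1952 mg/L.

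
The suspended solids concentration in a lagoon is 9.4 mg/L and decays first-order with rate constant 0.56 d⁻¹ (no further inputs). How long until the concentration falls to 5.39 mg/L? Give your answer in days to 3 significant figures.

t = ln(C₀/C)/k = ln(9.4/5.39)/0.56 = 0.5562/0.56 = 0.9932 d.

0.993 d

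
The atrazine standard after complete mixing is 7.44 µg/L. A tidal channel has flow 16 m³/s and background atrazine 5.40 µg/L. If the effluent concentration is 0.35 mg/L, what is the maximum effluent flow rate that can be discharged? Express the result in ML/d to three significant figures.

8.23 ML/d

5.40 µg/L = 0.0054 mg/L.
7.44 µg/L = 0.00744 mg/L.
Mass balance at complete mixing: C_std·(Q_w + Q_r) = Q_w·C_e + Q_r·C_b.
Rearranging, Q_w = Q_r·(C_std − C_b)/(C_e − C_std) = 16·(0.00744 − 0.0054) / (0.35 − 0.00744) = 0.09528 m³/s.
= 8.232 ML/d.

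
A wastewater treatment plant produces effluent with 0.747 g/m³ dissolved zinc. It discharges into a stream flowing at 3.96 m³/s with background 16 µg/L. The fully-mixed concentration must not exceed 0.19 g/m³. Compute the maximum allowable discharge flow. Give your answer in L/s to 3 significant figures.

1240 L/s

16 µg/L = 0.016 mg/L.
Mass balance at complete mixing: C_std·(Q_w + Q_r) = Q_w·C_e + Q_r·C_b.
Rearranging, Q_w = Q_r·(C_std − C_b)/(C_e − C_std) = 3.96·(0.19 − 0.016) / (0.747 − 0.19) = 1.237 m³/s.
= 1237 L/s.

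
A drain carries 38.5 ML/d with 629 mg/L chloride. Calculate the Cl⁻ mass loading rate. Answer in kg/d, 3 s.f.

38.5 ML/d = 0.4456 m³/s.
Mass flux = Q·C = 0.4456 m³/s × 629 g/m³ = 280.3 g/s.
= 280.3 g/s × 86.4 = 2.422e+04 kg/d.

24200 kg/d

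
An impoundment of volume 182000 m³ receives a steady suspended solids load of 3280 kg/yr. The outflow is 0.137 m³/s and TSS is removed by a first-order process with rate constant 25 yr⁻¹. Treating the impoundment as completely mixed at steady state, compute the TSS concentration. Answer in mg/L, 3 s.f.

0.370 mg/L

Outflow Q = 0.137 m³/s × 3.156e+07 s/yr = 4.323e+06 m³/yr.
Steady-state CSTR mass balance: W = Q·C + k·V·C, so C = W/(Q + kV).
Q + kV = 4.323e+06 + 25·182000 = 8.873e+06 m³/yr.
C = 3280/8.873e+06 = 0.0003696 kg/m³ = 0.3696 mg/L.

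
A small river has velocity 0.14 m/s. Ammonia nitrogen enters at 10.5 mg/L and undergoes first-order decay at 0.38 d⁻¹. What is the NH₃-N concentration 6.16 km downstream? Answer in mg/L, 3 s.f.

Travel time t = 6.16 km / 0.14 m/s = 6160/0.14 = 4.4e+04 s = 0.5093 d.
First-order decay: C = 10.5·exp(−0.38·0.5093) = 10.5·0.8241 = 8.653 mg/L.

8.65 mg/L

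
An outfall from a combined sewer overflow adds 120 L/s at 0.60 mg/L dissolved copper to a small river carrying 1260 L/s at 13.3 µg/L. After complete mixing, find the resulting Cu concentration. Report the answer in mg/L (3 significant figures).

120 L/s = 0.12 m³/s.
1260 L/s = 1.26 m³/s.
13.3 µg/L = 0.0133 mg/L.
Conservation of mass across the mixing zone: C = (0.12·0.6 + 1.26·0.0133) / (0.12 + 1.26) = 0.08876/1.38 = 0.06432 mg/L.

0.0643 mg/L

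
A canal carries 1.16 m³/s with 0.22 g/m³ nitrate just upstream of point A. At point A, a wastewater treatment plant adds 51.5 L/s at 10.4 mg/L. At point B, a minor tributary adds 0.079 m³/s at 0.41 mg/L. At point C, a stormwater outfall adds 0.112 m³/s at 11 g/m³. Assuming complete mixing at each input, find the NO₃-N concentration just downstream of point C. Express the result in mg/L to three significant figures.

1.47 mg/L

51.5 L/s = 0.0515 m³/s.
After input A: C = (1.16·0.22 + 0.0515·10.4) / 1.212 = 0.6527 mg/L.
After input B: C = (1.212·0.6527 + 0.079·0.41) / 1.29 = 0.6379 mg/L.
After input C: C = (1.29·0.6379 + 0.112·11) / 1.403 = 1.465 mg/L.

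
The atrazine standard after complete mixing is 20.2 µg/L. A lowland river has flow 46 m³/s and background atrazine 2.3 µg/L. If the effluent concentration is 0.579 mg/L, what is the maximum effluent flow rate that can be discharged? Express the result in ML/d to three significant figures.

127 ML/d

2.3 µg/L = 0.0023 mg/L.
20.2 µg/L = 0.0202 mg/L.
Mass balance at complete mixing: C_std·(Q_w + Q_r) = Q_w·C_e + Q_r·C_b.
Rearranging, Q_w = Q_r·(C_std − C_b)/(C_e − C_std) = 46·(0.0202 − 0.0023) / (0.579 − 0.0202) = 1.474 m³/s.
= 127.3 ML/d.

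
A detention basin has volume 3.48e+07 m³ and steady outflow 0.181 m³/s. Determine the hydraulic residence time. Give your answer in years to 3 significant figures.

6.09 yr

Q = 0.181 m³/s × 3.156e+07 s/yr = 5.712e+06 m³/yr.
Hydraulic residence time τ = V/Q = 3.48e+07/5.712e+06 = 6.093 yr.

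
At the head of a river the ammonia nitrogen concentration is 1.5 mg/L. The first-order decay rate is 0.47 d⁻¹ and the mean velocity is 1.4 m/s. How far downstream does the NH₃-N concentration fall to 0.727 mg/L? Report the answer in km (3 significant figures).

186 km

From C = C₀·e^(−kt), t = ln(C₀/C)/k = ln(1.5/0.727)/0.47 = 0.7243/0.47 = 1.541 d.
Distance = v·t = 1.4 m/s × 1.331e+05 s = 1.864e+05 m = 186.4 km.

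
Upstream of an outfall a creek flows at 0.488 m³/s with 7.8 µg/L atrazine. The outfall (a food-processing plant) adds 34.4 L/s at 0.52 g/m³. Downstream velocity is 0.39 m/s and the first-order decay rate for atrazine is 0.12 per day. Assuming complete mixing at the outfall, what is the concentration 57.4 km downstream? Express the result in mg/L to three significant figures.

0.0339 mg/L

34.4 L/s = 0.0344 m³/s.
7.8 µg/L = 0.0078 mg/L.
After complete mixing, C₀ = (0.0344·0.52 + 0.488·0.0078) / 0.5224 = 0.04153 mg/L.
Travel time t = 5.74e+04 m / 0.39 m/s = 1.472e+05 s = 1.703 d.
C = 0.04153·exp(−0.12·1.703) = 0.04153·0.8151 = 0.03385 mg/L.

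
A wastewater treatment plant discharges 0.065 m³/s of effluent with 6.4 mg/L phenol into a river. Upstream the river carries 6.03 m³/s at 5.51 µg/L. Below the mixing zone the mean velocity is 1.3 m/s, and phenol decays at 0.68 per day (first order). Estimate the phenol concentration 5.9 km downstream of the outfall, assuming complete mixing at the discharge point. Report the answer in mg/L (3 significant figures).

5.51 µg/L = 0.00551 mg/L.
After complete mixing, C₀ = (0.065·6.4 + 6.03·0.00551) / 6.095 = 0.0737 mg/L.
Travel time t = 5900 m / 1.3 m/s = 4538 s = 0.05253 d.
C = 0.0737·exp(−0.68·0.05253) = 0.0737·0.9649 = 0.07112 mg/L.

0.0711 mg/L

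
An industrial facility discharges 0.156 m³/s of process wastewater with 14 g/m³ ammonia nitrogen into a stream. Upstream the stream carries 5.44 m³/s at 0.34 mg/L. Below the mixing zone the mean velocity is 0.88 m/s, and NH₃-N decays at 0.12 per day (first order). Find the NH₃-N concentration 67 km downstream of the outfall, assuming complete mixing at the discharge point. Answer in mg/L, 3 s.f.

0.648 mg/L

After complete mixing, C₀ = (0.156·14 + 5.44·0.34) / 5.596 = 0.7208 mg/L.
Travel time t = 6.7e+04 m / 0.88 m/s = 7.614e+04 s = 0.8812 d.
C = 0.7208·exp(−0.12·0.8812) = 0.7208·0.8997 = 0.6485 mg/L.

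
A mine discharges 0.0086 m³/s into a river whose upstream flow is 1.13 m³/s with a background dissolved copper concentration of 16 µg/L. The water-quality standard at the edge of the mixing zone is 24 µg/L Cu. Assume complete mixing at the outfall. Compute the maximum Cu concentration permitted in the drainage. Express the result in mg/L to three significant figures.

1.08 mg/L

16 µg/L = 0.016 mg/L.
24 µg/L = 0.024 mg/L.
Mass balance: 0.024·1.139 = 0.0086·Cₑ + 1.13·0.016.
Cₑ = (0.02733 − 0.01808) / 0.0086 = 1.075 mg/L.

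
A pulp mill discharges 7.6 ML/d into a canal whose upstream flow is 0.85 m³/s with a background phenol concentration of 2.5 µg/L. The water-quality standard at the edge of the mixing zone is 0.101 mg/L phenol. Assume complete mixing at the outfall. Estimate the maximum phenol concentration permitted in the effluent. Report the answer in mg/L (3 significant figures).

1.05 mg/L

7.6 ML/d = 0.08796 m³/s.
2.5 µg/L = 0.0025 mg/L.
Mass balance: 0.101·0.938 = 0.08796·Cₑ + 0.85·0.0025.
Cₑ = (0.09473 − 0.002125) / 0.08796 = 1.053 mg/L.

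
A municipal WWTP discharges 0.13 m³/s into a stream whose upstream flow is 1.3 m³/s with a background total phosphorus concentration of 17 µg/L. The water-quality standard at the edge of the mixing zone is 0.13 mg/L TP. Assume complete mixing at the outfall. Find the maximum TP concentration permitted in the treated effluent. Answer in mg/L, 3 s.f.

17 µg/L = 0.017 mg/L.
Mass balance: 0.13·1.43 = 0.13·Cₑ + 1.3·0.017.
Cₑ = (0.1859 − 0.0221) / 0.13 = 1.26 mg/L.

1.26 mg/L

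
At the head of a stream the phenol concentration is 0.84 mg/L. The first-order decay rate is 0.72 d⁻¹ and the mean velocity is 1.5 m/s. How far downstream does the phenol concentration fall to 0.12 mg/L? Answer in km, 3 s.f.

From C = C₀·e^(−kt), t = ln(C₀/C)/k = ln(0.84/0.12)/0.72 = 1.946/0.72 = 2.703 d.
Distance = v·t = 1.5 m/s × 2.335e+05 s = 3.503e+05 m = 350.3 km.

350 km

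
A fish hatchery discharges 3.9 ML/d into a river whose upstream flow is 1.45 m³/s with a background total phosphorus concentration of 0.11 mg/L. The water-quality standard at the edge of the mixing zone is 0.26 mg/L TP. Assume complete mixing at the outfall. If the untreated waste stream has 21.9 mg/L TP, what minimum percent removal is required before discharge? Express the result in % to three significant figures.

76.8 %

3.9 ML/d = 0.04514 m³/s.
Mass balance: 0.26·1.495 = 0.04514·Cₑ + 1.45·0.11.
Cₑ = (0.3887 − 0.1595) / 0.04514 = 5.078 mg/L.
Required removal = 1 − 5.078/21.9 = 76.81 %.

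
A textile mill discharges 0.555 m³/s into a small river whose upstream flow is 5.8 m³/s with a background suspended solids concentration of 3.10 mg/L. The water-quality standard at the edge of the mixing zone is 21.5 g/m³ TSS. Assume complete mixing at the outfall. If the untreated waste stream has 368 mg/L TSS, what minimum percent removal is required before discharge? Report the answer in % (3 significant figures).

Mass balance: 21.5·6.355 = 0.555·Cₑ + 5.8·3.1.
Cₑ = (136.6 − 17.98) / 0.555 = 213.8 mg/L.
Required removal = 1 − 213.8/368 = 41.91 %.

41.9 %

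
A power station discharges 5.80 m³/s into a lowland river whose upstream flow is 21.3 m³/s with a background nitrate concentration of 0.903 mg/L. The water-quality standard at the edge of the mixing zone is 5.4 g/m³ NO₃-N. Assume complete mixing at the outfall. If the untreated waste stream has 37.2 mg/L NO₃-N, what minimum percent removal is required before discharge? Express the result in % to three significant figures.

Mass balance: 5.4·27.1 = 5.8·Cₑ + 21.3·0.903.
Cₑ = (146.3 − 19.23) / 5.8 = 21.91 mg/L.
Required removal = 1 − 21.91/37.2 = 41.09 %.

41.1 %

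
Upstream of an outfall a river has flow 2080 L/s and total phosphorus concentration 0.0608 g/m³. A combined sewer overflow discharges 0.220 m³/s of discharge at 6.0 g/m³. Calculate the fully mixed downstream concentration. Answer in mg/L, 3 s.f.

2080 L/s = 2.08 m³/s.
Flow-weighted mixing gives C = (0.22·6 + 2.08·0.0608) / (0.22 + 2.08) = 1.446/2.3 = 0.6289 mg/L.

0.629 mg/L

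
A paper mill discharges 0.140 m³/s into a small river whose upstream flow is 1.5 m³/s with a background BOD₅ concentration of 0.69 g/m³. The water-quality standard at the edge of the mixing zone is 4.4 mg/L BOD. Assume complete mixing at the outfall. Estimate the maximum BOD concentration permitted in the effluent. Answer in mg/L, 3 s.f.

Mass balance: 4.4·1.64 = 0.14·Cₑ + 1.5·0.69.
Cₑ = (7.216 − 1.035) / 0.14 = 44.15 mg/L.

44.2 mg/L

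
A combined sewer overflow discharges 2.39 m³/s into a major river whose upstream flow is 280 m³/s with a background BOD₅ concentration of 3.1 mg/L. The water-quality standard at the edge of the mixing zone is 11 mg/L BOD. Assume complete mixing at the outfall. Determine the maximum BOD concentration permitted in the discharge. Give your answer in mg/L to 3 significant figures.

937 mg/L

Mass balance: 11·282.4 = 2.39·Cₑ + 280·3.1.
Cₑ = (3106 − 868) / 2.39 = 936.5 mg/L.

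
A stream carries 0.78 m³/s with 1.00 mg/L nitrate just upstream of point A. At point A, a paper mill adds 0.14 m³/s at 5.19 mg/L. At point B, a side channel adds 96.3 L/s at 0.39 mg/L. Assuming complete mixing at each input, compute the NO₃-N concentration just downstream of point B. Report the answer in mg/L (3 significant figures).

1.52 mg/L

After input A: C = (0.78·1 + 0.14·5.19) / 0.92 = 1.638 mg/L.
96.3 L/s = 0.0963 m³/s.
After input B: C = (0.92·1.638 + 0.0963·0.39) / 1.016 = 1.519 mg/L.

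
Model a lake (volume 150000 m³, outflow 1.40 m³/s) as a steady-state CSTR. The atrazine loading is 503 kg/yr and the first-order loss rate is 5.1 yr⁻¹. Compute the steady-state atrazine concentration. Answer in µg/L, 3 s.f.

11.2 µg/L

Outflow Q = 1.40 m³/s × 3.156e+07 s/yr = 4.418e+07 m³/yr.
Steady-state CSTR mass balance: W = Q·C + k·V·C, so C = W/(Q + kV).
Q + kV = 4.418e+07 + 5.1·150000 = 4.495e+07 m³/yr.
C = 503/4.495e+07 = 1.119e-05 kg/m³ = 0.01119 mg/L = 11.19 µg/L.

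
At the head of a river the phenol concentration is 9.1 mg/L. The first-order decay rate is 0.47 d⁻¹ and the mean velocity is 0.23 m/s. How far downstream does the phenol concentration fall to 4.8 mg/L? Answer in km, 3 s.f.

27.0 km

From C = C₀·e^(−kt), t = ln(C₀/C)/k = ln(9.1/4.8)/0.47 = 0.6397/0.47 = 1.361 d.
Distance = v·t = 0.23 m/s × 1.176e+05 s = 2.705e+04 m = 27.05 km.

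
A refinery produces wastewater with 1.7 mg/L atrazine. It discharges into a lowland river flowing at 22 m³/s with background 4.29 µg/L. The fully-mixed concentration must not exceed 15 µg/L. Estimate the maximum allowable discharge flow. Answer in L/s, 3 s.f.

140 L/s

4.29 µg/L = 0.00429 mg/L.
15 µg/L = 0.015 mg/L.
Mass balance at complete mixing: C_std·(Q_w + Q_r) = Q_w·C_e + Q_r·C_b.
Rearranging, Q_w = Q_r·(C_std − C_b)/(C_e − C_std) = 22·(0.015 − 0.00429) / (1.7 − 0.015) = 0.1398 m³/s.
= 139.8 L/s.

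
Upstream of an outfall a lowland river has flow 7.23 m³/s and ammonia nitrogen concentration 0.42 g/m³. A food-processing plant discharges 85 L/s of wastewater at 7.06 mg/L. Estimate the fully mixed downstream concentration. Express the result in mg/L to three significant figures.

85 L/s = 0.085 m³/s.
Flow-weighted mixing gives C = (0.085·7.06 + 7.23·0.42) / (0.085 + 7.23) = 3.637/7.315 = 0.4972 mg/L.

0.497 mg/L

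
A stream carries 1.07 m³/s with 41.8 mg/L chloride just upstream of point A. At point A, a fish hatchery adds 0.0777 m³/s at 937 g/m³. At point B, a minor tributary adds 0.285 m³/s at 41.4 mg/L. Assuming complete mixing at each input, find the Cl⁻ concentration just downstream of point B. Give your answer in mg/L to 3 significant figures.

After input A: C = (1.07·41.8 + 0.0777·937) / 1.148 = 102.4 mg/L.
After input B: C = (1.148·102.4 + 0.285·41.4) / 1.433 = 90.27 mg/L.

90.3 mg/L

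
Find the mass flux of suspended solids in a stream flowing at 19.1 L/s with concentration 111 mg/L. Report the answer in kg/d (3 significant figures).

19.1 L/s = 0.0191 m³/s.
Mass flux = Q·C = 0.0191 m³/s × 111 g/m³ = 2.12 g/s.
= 2.12 g/s × 86.4 = 183.2 kg/d.

183 kg/d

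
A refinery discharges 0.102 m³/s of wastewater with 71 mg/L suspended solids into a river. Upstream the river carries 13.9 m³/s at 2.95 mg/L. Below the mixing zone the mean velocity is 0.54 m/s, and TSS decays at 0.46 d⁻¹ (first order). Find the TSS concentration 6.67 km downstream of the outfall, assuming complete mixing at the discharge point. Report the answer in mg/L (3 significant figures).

3.23 mg/L

After complete mixing, C₀ = (0.102·71 + 13.9·2.95) / 14 = 3.446 mg/L.
Travel time t = 6670 m / 0.54 m/s = 1.235e+04 s = 0.143 d.
C = 3.446·exp(−0.46·0.143) = 3.446·0.9364 = 3.226 mg/L.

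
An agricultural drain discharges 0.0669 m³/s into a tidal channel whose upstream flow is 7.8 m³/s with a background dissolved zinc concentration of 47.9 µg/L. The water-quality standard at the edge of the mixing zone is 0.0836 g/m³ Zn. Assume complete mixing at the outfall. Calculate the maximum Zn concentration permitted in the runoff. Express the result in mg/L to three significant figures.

4.25 mg/L

47.9 µg/L = 0.0479 mg/L.
Mass balance: 0.0836·7.867 = 0.0669·Cₑ + 7.8·0.0479.
Cₑ = (0.6577 − 0.3736) / 0.0669 = 4.246 mg/L.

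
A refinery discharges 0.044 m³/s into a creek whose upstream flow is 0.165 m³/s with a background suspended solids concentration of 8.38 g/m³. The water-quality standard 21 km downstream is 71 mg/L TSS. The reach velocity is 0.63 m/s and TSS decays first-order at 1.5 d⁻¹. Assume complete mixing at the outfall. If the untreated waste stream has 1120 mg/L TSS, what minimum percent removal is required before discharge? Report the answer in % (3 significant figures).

Travel time to the compliance point: t = 2.1e+04/0.63 = 3.333e+04 s = 0.3858 d; decay factor exp(−1.5·0.3858) = 0.5606.
So the concentration just after mixing may be at most 71/0.5606 = 126.6 mg/L.
Mass balance: 126.6·0.209 = 0.044·Cₑ + 0.165·8.38.
Cₑ = (26.47 − 1.383) / 0.044 = 570.1 mg/L.
Required removal = 1 − 570.1/1120 = 49.09 %.

49.1 %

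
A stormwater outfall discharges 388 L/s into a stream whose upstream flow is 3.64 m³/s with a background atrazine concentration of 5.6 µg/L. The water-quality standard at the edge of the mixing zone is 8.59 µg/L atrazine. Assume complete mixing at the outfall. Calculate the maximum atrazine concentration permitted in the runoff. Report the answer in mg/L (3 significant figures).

0.0366 mg/L

388 L/s = 0.388 m³/s.
5.6 µg/L = 0.0056 mg/L.
8.59 µg/L = 0.00859 mg/L.
Mass balance: 0.00859·4.028 = 0.388·Cₑ + 3.64·0.0056.
Cₑ = (0.0346 − 0.02038) / 0.388 = 0.03664 mg/L.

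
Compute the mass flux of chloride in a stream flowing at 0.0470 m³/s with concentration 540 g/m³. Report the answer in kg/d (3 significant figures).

2190 kg/d

Mass flux = Q·C = 0.047 m³/s × 540 g/m³ = 25.38 g/s.
= 25.38 g/s × 86.4 = 2193 kg/d.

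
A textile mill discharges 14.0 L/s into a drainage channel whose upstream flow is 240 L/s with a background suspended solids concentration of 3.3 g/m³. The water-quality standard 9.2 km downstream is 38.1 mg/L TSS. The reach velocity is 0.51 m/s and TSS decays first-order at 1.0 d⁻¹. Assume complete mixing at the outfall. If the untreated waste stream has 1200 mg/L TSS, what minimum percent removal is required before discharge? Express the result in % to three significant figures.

33.7 %

14.0 L/s = 0.014 m³/s.
240 L/s = 0.24 m³/s.
Travel time to the compliance point: t = 9200/0.51 = 1.804e+04 s = 0.2088 d; decay factor exp(−1.0·0.2088) = 0.8116.
So the concentration just after mixing may be at most 38.1/0.8116 = 46.95 mg/L.
Mass balance: 46.95·0.254 = 0.014·Cₑ + 0.24·3.3.
Cₑ = (11.92 − 0.792) / 0.014 = 795.2 mg/L.
Required removal = 1 − 795.2/1200 = 33.74 %.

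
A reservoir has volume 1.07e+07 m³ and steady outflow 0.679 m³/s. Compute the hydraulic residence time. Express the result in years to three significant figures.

Q = 0.679 m³/s × 3.156e+07 s/yr = 2.143e+07 m³/yr.
Hydraulic residence time τ = V/Q = 1.07e+07/2.143e+07 = 0.4994 yr.

0.499 yr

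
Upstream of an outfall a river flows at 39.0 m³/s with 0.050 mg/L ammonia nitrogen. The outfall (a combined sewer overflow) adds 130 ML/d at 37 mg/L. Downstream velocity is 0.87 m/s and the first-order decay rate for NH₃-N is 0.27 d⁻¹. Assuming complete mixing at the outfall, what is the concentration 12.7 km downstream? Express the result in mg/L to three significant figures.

130 ML/d = 1.505 m³/s.
After complete mixing, C₀ = (1.505·37 + 39·0.05) / 40.5 = 1.423 mg/L.
Travel time t = 1.27e+04 m / 0.87 m/s = 1.46e+04 s = 0.169 d.
C = 1.423·exp(−0.27·0.169) = 1.423·0.9554 = 1.359 mg/L.

1.36 mg/L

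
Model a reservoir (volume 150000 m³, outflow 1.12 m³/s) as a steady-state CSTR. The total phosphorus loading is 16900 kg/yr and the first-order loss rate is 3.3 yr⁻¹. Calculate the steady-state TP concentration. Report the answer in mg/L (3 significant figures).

0.472 mg/L

Outflow Q = 1.12 m³/s × 3.156e+07 s/yr = 3.534e+07 m³/yr.
Steady-state CSTR mass balance: W = Q·C + k·V·C, so C = W/(Q + kV).
Q + kV = 3.534e+07 + 3.3·150000 = 3.584e+07 m³/yr.
C = 16900/3.584e+07 = 0.0004715 kg/m³ = 0.4715 mg/L.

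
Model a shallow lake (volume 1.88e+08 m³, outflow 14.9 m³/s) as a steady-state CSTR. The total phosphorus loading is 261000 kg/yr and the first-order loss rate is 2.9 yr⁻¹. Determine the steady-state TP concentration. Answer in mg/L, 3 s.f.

0.257 mg/L

Outflow Q = 14.9 m³/s × 3.156e+07 s/yr = 4.702e+08 m³/yr.
Steady-state CSTR mass balance: W = Q·C + k·V·C, so C = W/(Q + kV).
Q + kV = 4.702e+08 + 2.9·1.88e+08 = 1.015e+09 m³/yr.
C = 261000/1.015e+09 = 0.000257 kg/m³ = 0.257 mg/L.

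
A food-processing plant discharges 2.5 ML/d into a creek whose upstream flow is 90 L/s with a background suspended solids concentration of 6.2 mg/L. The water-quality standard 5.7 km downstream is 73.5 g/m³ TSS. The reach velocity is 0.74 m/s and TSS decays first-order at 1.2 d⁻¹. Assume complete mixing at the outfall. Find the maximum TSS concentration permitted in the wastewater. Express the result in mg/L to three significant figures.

2.5 ML/d = 0.02894 m³/s.
90 L/s = 0.09 m³/s.
Travel time to the compliance point: t = 5700/0.74 = 7703 s = 0.08915 d; decay factor exp(−1.2·0.08915) = 0.8985.
So the concentration just after mixing may be at most 73.5/0.8985 = 81.8 mg/L.
Mass balance: 81.8·0.1189 = 0.02894·Cₑ + 0.09·6.2.
Cₑ = (9.729 − 0.558) / 0.02894 = 316.9 mg/L.

317 mg/L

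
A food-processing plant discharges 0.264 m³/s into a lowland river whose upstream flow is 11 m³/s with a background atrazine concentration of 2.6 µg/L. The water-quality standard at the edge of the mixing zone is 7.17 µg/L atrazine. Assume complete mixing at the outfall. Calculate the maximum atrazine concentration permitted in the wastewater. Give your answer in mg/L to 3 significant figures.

0.198 mg/L

2.6 µg/L = 0.0026 mg/L.
7.17 µg/L = 0.00717 mg/L.
Mass balance: 0.00717·11.26 = 0.264·Cₑ + 11·0.0026.
Cₑ = (0.08076 − 0.0286) / 0.264 = 0.1976 mg/L.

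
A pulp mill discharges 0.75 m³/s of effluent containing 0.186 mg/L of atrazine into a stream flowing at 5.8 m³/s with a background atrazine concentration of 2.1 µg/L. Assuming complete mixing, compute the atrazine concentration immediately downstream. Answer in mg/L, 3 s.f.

0.0232 mg/L

2.1 µg/L = 0.0021 mg/L.
Flow-weighted mixing gives C = (0.75·0.186 + 5.8·0.0021) / (0.75 + 5.8) = 0.1517/6.55 = 0.02316 mg/L.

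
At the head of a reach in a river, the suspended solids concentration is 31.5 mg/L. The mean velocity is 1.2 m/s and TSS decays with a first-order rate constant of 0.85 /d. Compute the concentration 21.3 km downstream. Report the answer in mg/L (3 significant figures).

26.5 mg/L

Travel time t = 21.3 km / 1.2 m/s = 2.13e+04/1.2 = 1.775e+04 s = 0.2054 d.
First-order decay: C = 31.5·exp(−0.85·0.2054) = 31.5·0.8398 = 26.45 mg/L.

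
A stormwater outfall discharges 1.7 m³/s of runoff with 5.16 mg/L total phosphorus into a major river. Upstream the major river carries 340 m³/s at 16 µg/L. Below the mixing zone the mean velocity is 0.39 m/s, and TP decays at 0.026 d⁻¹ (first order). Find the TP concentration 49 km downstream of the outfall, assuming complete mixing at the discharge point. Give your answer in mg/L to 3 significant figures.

0.0400 mg/L

16 µg/L = 0.016 mg/L.
After complete mixing, C₀ = (1.7·5.16 + 340·0.016) / 341.7 = 0.04159 mg/L.
Travel time t = 4.9e+04 m / 0.39 m/s = 1.256e+05 s = 1.454 d.
C = 0.04159·exp(−0.026·1.454) = 0.04159·0.9629 = 0.04005 mg/L.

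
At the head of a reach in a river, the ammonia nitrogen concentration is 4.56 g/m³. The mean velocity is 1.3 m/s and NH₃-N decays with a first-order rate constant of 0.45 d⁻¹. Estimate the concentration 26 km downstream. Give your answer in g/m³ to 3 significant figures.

Travel time t = 26 km / 1.3 m/s = 2.6e+04/1.3 = 2e+04 s = 0.2315 d.
First-order decay: C = 4.56·exp(−0.45·0.2315) = 4.56·0.9011 = 4.109 g/m³.

4.11 g/m³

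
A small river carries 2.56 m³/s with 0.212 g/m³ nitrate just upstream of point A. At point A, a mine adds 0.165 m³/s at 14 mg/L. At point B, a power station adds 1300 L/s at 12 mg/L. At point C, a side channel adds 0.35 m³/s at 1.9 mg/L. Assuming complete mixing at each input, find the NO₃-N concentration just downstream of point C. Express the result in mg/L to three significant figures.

After input A: C = (2.56·0.212 + 0.165·14) / 2.725 = 1.047 mg/L.
1300 L/s = 1.3 m³/s.
After input B: C = (2.725·1.047 + 1.3·12) / 4.025 = 4.585 mg/L.
After input C: C = (4.025·4.585 + 0.35·1.9) / 4.375 = 4.37 mg/L.

4.37 mg/L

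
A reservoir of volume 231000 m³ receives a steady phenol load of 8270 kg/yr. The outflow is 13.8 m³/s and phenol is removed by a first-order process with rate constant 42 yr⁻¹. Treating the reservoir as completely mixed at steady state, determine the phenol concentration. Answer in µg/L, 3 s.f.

Outflow Q = 13.8 m³/s × 3.156e+07 s/yr = 4.355e+08 m³/yr.
Steady-state CSTR mass balance: W = Q·C + k·V·C, so C = W/(Q + kV).
Q + kV = 4.355e+08 + 42·231000 = 4.452e+08 m³/yr.
C = 8270/4.452e+08 = 1.858e-05 kg/m³ = 0.01858 mg/L = 18.58 µg/L.

18.6 µg/L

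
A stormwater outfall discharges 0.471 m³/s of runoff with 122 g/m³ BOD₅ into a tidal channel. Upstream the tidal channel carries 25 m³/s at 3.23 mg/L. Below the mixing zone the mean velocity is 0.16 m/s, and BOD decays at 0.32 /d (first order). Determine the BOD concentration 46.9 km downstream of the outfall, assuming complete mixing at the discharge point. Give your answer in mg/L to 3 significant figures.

1.83 mg/L

After complete mixing, C₀ = (0.471·122 + 25·3.23) / 25.47 = 5.426 mg/L.
Travel time t = 4.69e+04 m / 0.16 m/s = 2.931e+05 s = 3.393 d.
C = 5.426·exp(−0.32·3.393) = 5.426·0.3377 = 1.832 mg/L.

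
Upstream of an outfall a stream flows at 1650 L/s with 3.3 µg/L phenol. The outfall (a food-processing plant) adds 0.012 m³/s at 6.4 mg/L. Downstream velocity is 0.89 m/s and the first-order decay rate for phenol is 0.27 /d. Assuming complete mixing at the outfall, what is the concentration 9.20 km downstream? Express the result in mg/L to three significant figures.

0.0479 mg/L

1650 L/s = 1.65 m³/s.
3.3 µg/L = 0.0033 mg/L.
After complete mixing, C₀ = (0.012·6.4 + 1.65·0.0033) / 1.662 = 0.04949 mg/L.
Travel time t = 9200 m / 0.89 m/s = 1.034e+04 s = 0.1196 d.
C = 0.04949·exp(−0.27·0.1196) = 0.04949·0.9682 = 0.04791 mg/L.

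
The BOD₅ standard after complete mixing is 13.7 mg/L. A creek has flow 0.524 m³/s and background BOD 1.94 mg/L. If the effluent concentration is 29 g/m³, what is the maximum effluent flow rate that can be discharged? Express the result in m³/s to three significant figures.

0.403 m³/s

Mass balance at complete mixing: C_std·(Q_w + Q_r) = Q_w·C_e + Q_r·C_b.
Rearranging, Q_w = Q_r·(C_std − C_b)/(C_e − C_std) = 0.524·(13.7 − 1.94) / (29 − 13.7) = 0.4028 m³/s.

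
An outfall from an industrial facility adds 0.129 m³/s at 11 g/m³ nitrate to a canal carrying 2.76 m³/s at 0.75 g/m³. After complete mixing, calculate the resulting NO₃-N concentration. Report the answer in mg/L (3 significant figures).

1.21 mg/L

By mass balance at complete mixing, C = (0.129·11 + 2.76·0.75) / (0.129 + 2.76) = 3.489/2.889 = 1.208 mg/L.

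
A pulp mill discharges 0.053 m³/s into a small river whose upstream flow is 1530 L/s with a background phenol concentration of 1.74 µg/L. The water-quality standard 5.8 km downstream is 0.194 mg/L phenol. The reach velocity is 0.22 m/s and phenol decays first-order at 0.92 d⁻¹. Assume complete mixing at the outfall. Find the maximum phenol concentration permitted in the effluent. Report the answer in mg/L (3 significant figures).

7.62 mg/L

1530 L/s = 1.53 m³/s.
1.74 µg/L = 0.00174 mg/L.
Travel time to the compliance point: t = 5800/0.22 = 2.636e+04 s = 0.3051 d; decay factor exp(−0.92·0.3051) = 0.7552.
So the concentration just after mixing may be at most 0.194/0.7552 = 0.2569 mg/L.
Mass balance: 0.2569·1.583 = 0.053·Cₑ + 1.53·0.00174.
Cₑ = (0.4066 − 0.002662) / 0.053 = 7.622 mg/L.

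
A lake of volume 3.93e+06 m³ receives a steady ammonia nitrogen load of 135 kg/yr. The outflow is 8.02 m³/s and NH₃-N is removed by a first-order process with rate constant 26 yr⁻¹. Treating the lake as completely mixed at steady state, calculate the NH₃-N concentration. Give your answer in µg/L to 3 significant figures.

0.380 µg/L

Outflow Q = 8.02 m³/s × 3.156e+07 s/yr = 2.531e+08 m³/yr.
Steady-state CSTR mass balance: W = Q·C + k·V·C, so C = W/(Q + kV).
Q + kV = 2.531e+08 + 26·3.93e+06 = 3.553e+08 m³/yr.
C = 135/3.553e+08 = 3.8e-07 kg/m³ = 0.00038 mg/L = 0.38 µg/L.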